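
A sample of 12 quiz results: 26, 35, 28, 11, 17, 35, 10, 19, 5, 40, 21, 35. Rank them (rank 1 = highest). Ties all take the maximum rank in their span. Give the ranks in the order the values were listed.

Sorted (descending): 40, 35, 35, 35, 28, 26, 21, 19, 17, 11, 10, 5
The 3 values of 35 occupy positions 2–4 → each gets rank 4.

6, 4, 5, 10, 9, 4, 11, 8, 12, 1, 7, 4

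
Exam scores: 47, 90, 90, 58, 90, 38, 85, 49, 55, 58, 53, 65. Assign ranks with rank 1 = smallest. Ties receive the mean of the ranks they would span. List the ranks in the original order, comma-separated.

2, 11, 11, 6.5, 11, 1, 9, 3, 5, 6.5, 4, 8

Sorted (ascending): 38, 47, 49, 53, 55, 58, 58, 65, 85, 90, 90, 90
The 2 values of 58 occupy positions 6–7 → average rank (6+7)/2 = 6.5.
The 3 values of 90 occupy positions 10–12 → average rank 11.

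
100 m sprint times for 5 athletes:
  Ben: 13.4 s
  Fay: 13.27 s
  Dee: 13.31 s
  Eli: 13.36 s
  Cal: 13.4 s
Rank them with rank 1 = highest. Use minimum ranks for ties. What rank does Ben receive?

Sorted (descending): 13.4, 13.4, 13.36, 13.31, 13.27
The 2 values of 13.4 occupy positions 1–2 → each gets rank 1.
Ben has value 13.4 s → rank 1.

1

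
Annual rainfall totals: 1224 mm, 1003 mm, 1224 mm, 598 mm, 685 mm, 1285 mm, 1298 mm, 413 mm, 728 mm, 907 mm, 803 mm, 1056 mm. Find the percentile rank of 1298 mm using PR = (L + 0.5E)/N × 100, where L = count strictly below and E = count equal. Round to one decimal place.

N = 12.
Strictly below 1298: 11. Equal to 1298: 1.
PR = (11 + 0.5·1)/12 × 100 = 95.8

95.8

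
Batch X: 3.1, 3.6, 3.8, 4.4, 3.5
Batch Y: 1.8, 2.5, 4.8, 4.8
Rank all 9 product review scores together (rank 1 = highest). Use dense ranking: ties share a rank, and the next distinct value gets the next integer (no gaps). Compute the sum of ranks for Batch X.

20

Sorted (descending): 4.8, 4.8, 4.4, 3.8, 3.6, 3.5, 3.1, 2.5, 1.8
The 2 values of 4.8 share dense rank 1.
Remaining distinct values take the next consecutive integers.
Batch X values → pooled ranks: 3.1→6, 3.6→4, 3.8→3, 4.4→2, 3.5→5
Rank sum = 6 + 4 + 3 + 2 + 5 = 20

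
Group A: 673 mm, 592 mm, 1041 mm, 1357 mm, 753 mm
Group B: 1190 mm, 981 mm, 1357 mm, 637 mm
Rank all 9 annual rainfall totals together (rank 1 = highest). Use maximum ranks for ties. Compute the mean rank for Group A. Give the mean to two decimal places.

5.60

Sorted (descending): 1357, 1357, 1190, 1041, 981, 753, 673, 637, 592
The 2 values of 1357 occupy positions 1–2 → each gets rank 2.
Group A values → pooled ranks: 673→7, 592→9, 1041→4, 1357→2, 753→6
Mean rank = (7 + 9 + 4 + 2 + 6) / 5 = 5.60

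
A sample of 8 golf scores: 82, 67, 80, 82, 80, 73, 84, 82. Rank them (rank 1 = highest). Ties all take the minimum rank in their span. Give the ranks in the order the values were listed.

Sorted (descending): 84, 82, 82, 82, 80, 80, 73, 67
The 3 values of 82 occupy positions 2–4 → each gets rank 2.
The 2 values of 80 occupy positions 5–6 → each gets rank 5.

2, 8, 5, 2, 5, 7, 1, 2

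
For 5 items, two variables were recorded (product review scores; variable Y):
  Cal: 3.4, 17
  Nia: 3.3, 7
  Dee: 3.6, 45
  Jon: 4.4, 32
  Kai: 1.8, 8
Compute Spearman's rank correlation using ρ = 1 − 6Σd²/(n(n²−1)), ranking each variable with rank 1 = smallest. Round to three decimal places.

Ranks of variable 1: 3, 2, 4, 5, 1
Ranks of variable 2: 3, 1, 5, 4, 2
d = r₁ − r₂: 0, 1, -1, 1, -1
d²: 0, 1, 1, 1, 1; Σd² = 4
ρ = 1 − 6·4/(5·24) = 1 − 24/120 = 0.800

0.800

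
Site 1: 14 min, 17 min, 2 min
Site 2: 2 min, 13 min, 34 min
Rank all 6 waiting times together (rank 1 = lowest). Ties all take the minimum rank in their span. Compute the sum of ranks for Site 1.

Sorted (ascending): 2, 2, 13, 14, 17, 34
The 2 values of 2 occupy positions 1–2 → each gets rank 1.
Site 1 values → pooled ranks: 14→4, 17→5, 2→1
Rank sum = 4 + 5 + 1 = 10

10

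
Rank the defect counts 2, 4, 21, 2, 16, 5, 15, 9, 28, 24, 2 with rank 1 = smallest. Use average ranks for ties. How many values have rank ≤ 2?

Sorted (ascending): 2, 2, 2, 4, 5, 9, 15, 16, 21, 24, 28
The 3 values of 2 occupy positions 1–3 → average rank 2.
Ranks ≤ 2: {2, 2, 2} → 3 values.

3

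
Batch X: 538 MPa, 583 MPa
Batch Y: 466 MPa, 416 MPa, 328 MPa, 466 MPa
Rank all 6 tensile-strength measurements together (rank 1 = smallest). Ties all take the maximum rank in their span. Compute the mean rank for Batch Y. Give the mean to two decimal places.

Sorted (ascending): 328, 416, 466, 466, 538, 583
The 2 values of 466 occupy positions 3–4 → each gets rank 4.
Batch Y values → pooled ranks: 466→4, 416→2, 328→1, 466→4
Mean rank = (4 + 2 + 1 + 4) / 4 = 2.75

2.75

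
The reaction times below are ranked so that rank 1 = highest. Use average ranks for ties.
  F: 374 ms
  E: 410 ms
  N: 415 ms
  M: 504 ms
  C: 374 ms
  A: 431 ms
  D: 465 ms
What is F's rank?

Sorted (descending): 504, 465, 431, 415, 410, 374, 374
The 2 values of 374 occupy positions 6–7 → average rank (6+7)/2 = 6.5.
F has value 374 ms → rank 6.5.

6.5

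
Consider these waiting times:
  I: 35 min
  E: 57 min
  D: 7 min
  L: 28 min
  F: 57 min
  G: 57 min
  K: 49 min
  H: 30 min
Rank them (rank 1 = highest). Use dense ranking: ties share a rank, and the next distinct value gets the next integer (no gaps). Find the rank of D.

Sorted (descending): 57, 57, 57, 49, 35, 30, 28, 7
The 3 values of 57 share dense rank 1.
Remaining distinct values take the next consecutive integers.
D has value 7 min → rank 6.

6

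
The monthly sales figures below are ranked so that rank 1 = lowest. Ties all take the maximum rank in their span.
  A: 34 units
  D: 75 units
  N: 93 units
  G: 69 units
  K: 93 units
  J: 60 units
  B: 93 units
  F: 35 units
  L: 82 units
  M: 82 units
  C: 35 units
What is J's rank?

Sorted (ascending): 34, 35, 35, 60, 69, 75, 82, 82, 93, 93, 93
The 2 values of 35 occupy positions 2–3 → each gets rank 3.
The 2 values of 82 occupy positions 7–8 → each gets rank 8.
The 3 values of 93 occupy positions 9–11 → each gets rank 11.
J has value 60 units → rank 4.

4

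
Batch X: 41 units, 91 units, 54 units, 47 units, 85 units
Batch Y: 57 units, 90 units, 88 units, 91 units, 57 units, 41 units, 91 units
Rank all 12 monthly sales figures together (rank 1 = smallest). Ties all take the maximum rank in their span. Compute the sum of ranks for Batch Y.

55

Sorted (ascending): 41, 41, 47, 54, 57, 57, 85, 88, 90, 91, 91, 91
The 2 values of 41 occupy positions 1–2 → each gets rank 2.
The 2 values of 57 occupy positions 5–6 → each gets rank 6.
The 3 values of 91 occupy positions 10–12 → each gets rank 12.
Batch Y values → pooled ranks: 57→6, 90→9, 88→8, 91→12, 57→6, 41→2, 91→12
Rank sum = 6 + 9 + 8 + 12 + 6 + 2 + 12 = 55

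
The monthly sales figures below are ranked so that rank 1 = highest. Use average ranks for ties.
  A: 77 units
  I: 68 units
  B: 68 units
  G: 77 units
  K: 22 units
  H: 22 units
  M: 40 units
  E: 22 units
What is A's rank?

1.5

Sorted (descending): 77, 77, 68, 68, 40, 22, 22, 22
The 2 values of 77 occupy positions 1–2 → average rank (1+2)/2 = 1.5.
The 2 values of 68 occupy positions 3–4 → average rank (3+4)/2 = 3.5.
The 3 values of 22 occupy positions 6–8 → average rank 7.
A has value 77 units → rank 1.5.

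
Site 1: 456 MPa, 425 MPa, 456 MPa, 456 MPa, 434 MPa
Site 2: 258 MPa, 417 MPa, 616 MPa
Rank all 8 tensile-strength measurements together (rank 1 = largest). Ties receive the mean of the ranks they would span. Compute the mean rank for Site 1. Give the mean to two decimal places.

Sorted (descending): 616, 456, 456, 456, 434, 425, 417, 258
The 3 values of 456 occupy positions 2–4 → average rank 3.
Site 1 values → pooled ranks: 456→3, 425→6, 456→3, 456→3, 434→5
Mean rank = (3 + 6 + 3 + 3 + 5) / 5 = 4.00

4.00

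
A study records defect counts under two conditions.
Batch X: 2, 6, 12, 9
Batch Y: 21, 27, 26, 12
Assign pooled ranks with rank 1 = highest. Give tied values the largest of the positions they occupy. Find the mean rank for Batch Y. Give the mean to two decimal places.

Sorted (descending): 27, 26, 21, 12, 12, 9, 6, 2
The 2 values of 12 occupy positions 4–5 → each gets rank 5.
Batch Y values → pooled ranks: 21→3, 27→1, 26→2, 12→5
Mean rank = (3 + 1 + 2 + 5) / 4 = 2.75

2.75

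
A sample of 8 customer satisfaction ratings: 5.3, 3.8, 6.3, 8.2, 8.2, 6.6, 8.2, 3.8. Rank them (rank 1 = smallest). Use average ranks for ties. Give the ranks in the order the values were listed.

Sorted (ascending): 3.8, 3.8, 5.3, 6.3, 6.6, 8.2, 8.2, 8.2
The 2 values of 3.8 occupy positions 1–2 → average rank (1+2)/2 = 1.5.
The 3 values of 8.2 occupy positions 6–8 → average rank 7.

3, 1.5, 4, 7, 7, 5, 7, 1.5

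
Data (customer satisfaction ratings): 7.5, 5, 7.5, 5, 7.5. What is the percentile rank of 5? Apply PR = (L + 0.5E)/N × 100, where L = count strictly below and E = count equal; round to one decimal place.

N = 5.
Strictly below 5: 0. Equal to 5: 2.
PR = (0 + 0.5·2)/5 × 100 = 20.0

20.0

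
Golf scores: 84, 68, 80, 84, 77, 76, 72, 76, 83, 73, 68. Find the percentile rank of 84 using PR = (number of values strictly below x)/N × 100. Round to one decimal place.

81.8

N = 11.
Strictly below 84: 9. Equal to 84: 2.
PR = 9/11 × 100 = 81.8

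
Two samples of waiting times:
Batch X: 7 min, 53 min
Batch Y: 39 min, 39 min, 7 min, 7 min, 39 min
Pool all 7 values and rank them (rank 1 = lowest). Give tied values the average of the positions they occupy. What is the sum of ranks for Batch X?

9

Sorted (ascending): 7, 7, 7, 39, 39, 39, 53
The 3 values of 7 occupy positions 1–3 → average rank 2.
The 3 values of 39 occupy positions 4–6 → average rank 5.
Batch X values → pooled ranks: 7→2, 53→7
Rank sum = 2 + 7 = 9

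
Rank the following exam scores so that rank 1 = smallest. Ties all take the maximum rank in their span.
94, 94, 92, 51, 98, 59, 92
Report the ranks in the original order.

Sorted (ascending): 51, 59, 92, 92, 94, 94, 98
The 2 values of 92 occupy positions 3–4 → each gets rank 4.
The 2 values of 94 occupy positions 5–6 → each gets rank 6.

6, 6, 4, 1, 7, 2, 4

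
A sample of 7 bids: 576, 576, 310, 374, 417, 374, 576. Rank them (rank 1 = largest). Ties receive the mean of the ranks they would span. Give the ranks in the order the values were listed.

2, 2, 7, 5.5, 4, 5.5, 2

Sorted (descending): 576, 576, 576, 417, 374, 374, 310
The 3 values of 576 occupy positions 1–3 → average rank 2.
The 2 values of 374 occupy positions 5–6 → average rank (5+6)/2 = 5.5.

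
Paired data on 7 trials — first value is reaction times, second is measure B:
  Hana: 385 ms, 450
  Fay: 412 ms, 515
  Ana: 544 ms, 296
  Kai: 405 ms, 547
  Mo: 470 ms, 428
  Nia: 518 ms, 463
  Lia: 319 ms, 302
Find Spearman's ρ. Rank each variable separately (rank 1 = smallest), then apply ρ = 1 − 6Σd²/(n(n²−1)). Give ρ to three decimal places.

-0.179

Ranks of variable 1: 2, 4, 7, 3, 5, 6, 1
Ranks of variable 2: 4, 6, 1, 7, 3, 5, 2
d = r₁ − r₂: -2, -2, 6, -4, 2, 1, -1
d²: 4, 4, 36, 16, 4, 1, 1; Σd² = 66
ρ = 1 − 6·66/(7·48) = 1 − 396/336 = -0.179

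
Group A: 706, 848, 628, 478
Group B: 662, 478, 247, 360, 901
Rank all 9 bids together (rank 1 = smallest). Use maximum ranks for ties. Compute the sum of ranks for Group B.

22

Sorted (ascending): 247, 360, 478, 478, 628, 662, 706, 848, 901
The 2 values of 478 occupy positions 3–4 → each gets rank 4.
Group B values → pooled ranks: 662→6, 478→4, 247→1, 360→2, 901→9
Rank sum = 6 + 4 + 1 + 2 + 9 = 22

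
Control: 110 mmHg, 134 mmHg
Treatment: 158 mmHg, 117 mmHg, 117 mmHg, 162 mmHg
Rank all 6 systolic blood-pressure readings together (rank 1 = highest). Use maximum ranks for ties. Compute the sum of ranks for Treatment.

13

Sorted (descending): 162, 158, 134, 117, 117, 110
The 2 values of 117 occupy positions 4–5 → each gets rank 5.
Treatment values → pooled ranks: 158→2, 117→5, 117→5, 162→1
Rank sum = 2 + 5 + 5 + 1 = 13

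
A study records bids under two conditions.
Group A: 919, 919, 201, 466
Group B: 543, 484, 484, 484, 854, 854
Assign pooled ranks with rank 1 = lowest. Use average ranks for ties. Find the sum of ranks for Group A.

Sorted (ascending): 201, 466, 484, 484, 484, 543, 854, 854, 919, 919
The 3 values of 484 occupy positions 3–5 → average rank 4.
The 2 values of 854 occupy positions 7–8 → average rank (7+8)/2 = 7.5.
The 2 values of 919 occupy positions 9–10 → average rank (9+10)/2 = 9.5.
Group A values → pooled ranks: 919→9.5, 919→9.5, 201→1, 466→2
Rank sum = 9.5 + 9.5 + 1 + 2 = 22

22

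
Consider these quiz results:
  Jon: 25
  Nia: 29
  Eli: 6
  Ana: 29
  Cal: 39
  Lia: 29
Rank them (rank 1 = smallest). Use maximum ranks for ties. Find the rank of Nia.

5

Sorted (ascending): 6, 25, 29, 29, 29, 39
The 3 values of 29 occupy positions 3–5 → each gets rank 5.
Nia has value 29 → rank 5.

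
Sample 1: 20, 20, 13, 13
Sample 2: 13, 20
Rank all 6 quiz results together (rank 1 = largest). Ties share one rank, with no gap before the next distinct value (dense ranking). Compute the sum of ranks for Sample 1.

6

Sorted (descending): 20, 20, 20, 13, 13, 13
The 3 values of 20 share dense rank 1.
The 3 values of 13 share dense rank 2.
Sample 1 values → pooled ranks: 20→1, 20→1, 13→2, 13→2
Rank sum = 1 + 1 + 2 + 2 = 6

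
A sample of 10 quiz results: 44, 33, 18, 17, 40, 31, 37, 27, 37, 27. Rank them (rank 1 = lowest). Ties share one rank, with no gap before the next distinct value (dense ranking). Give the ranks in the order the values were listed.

Sorted (ascending): 17, 18, 27, 27, 31, 33, 37, 37, 40, 44
The 2 values of 27 share dense rank 3.
The 2 values of 37 share dense rank 6.
Remaining distinct values take the next consecutive integers.

8, 5, 2, 1, 7, 4, 6, 3, 6, 3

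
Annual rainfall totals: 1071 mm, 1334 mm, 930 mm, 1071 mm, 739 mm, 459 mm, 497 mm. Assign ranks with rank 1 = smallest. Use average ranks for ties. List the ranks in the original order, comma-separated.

5.5, 7, 4, 5.5, 3, 1, 2

Sorted (ascending): 459, 497, 739, 930, 1071, 1071, 1334
The 2 values of 1071 occupy positions 5–6 → average rank (5+6)/2 = 5.5.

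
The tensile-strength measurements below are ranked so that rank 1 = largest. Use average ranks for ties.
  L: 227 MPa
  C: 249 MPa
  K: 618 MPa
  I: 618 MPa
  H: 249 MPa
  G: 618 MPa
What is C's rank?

4.5

Sorted (descending): 618, 618, 618, 249, 249, 227
The 3 values of 618 occupy positions 1–3 → average rank 2.
The 2 values of 249 occupy positions 4–5 → average rank (4+5)/2 = 4.5.
C has value 249 MPa → rank 4.5.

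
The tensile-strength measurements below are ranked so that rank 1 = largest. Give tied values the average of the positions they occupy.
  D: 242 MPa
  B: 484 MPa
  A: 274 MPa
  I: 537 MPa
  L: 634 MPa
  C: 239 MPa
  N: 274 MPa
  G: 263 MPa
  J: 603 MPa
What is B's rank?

Sorted (descending): 634, 603, 537, 484, 274, 274, 263, 242, 239
The 2 values of 274 occupy positions 5–6 → average rank (5+6)/2 = 5.5.
B has value 484 MPa → rank 4.

4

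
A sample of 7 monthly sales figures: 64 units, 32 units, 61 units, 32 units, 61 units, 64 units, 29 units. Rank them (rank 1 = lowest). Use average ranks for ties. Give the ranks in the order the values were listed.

Sorted (ascending): 29, 32, 32, 61, 61, 64, 64
The 2 values of 32 occupy positions 2–3 → average rank (2+3)/2 = 2.5.
The 2 values of 61 occupy positions 4–5 → average rank (4+5)/2 = 4.5.
The 2 values of 64 occupy positions 6–7 → average rank (6+7)/2 = 6.5.

6.5, 2.5, 4.5, 2.5, 4.5, 6.5, 1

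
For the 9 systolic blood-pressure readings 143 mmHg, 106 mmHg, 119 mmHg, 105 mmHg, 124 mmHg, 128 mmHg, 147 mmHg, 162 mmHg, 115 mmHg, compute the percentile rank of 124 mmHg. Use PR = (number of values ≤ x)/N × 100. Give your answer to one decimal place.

55.6

N = 9.
Strictly below 124: 4. Equal to 124: 1.
PR = 5/9 × 100 = 55.6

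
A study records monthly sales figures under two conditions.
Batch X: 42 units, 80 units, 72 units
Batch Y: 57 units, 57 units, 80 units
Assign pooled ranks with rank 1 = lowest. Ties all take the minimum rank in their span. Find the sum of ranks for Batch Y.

9

Sorted (ascending): 42, 57, 57, 72, 80, 80
The 2 values of 57 occupy positions 2–3 → each gets rank 2.
The 2 values of 80 occupy positions 5–6 → each gets rank 5.
Batch Y values → pooled ranks: 57→2, 57→2, 80→5
Rank sum = 2 + 2 + 5 = 9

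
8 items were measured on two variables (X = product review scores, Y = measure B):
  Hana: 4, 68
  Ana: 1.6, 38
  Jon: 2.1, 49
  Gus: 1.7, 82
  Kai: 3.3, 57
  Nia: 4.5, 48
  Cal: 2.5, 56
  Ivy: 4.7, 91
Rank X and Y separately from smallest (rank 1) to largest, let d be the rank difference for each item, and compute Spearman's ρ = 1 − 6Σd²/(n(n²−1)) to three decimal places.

Ranks of variable 1: 6, 1, 3, 2, 5, 7, 4, 8
Ranks of variable 2: 6, 1, 3, 7, 5, 2, 4, 8
d = r₁ − r₂: 0, 0, 0, -5, 0, 5, 0, 0
d²: 0, 0, 0, 25, 0, 25, 0, 0; Σd² = 50
ρ = 1 − 6·50/(8·63) = 1 − 300/504 = 0.405

0.405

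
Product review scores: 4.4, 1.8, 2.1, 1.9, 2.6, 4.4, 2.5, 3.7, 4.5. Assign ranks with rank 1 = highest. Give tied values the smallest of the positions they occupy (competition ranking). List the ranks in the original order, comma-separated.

Sorted (descending): 4.5, 4.4, 4.4, 3.7, 2.6, 2.5, 2.1, 1.9, 1.8
The 2 values of 4.4 occupy positions 2–3 → each gets rank 2.

2, 9, 7, 8, 5, 2, 6, 4, 1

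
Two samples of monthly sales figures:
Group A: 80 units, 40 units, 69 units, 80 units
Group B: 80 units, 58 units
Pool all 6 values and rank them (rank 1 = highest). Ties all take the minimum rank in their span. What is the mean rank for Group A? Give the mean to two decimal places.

3.00

Sorted (descending): 80, 80, 80, 69, 58, 40
The 3 values of 80 occupy positions 1–3 → each gets rank 1.
Group A values → pooled ranks: 80→1, 40→6, 69→4, 80→1
Mean rank = (1 + 6 + 4 + 1) / 4 = 3.00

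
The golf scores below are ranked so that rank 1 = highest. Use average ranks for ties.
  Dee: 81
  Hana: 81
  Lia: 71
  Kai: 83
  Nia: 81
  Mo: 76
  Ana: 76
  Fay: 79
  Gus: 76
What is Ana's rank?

7

Sorted (descending): 83, 81, 81, 81, 79, 76, 76, 76, 71
The 3 values of 81 occupy positions 2–4 → average rank 3.
The 3 values of 76 occupy positions 6–8 → average rank 7.
Ana has value 76 → rank 7.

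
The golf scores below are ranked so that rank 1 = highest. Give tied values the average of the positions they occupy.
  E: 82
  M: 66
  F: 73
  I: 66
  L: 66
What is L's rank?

4

Sorted (descending): 82, 73, 66, 66, 66
The 3 values of 66 occupy positions 3–5 → average rank 4.
L has value 66 → rank 4.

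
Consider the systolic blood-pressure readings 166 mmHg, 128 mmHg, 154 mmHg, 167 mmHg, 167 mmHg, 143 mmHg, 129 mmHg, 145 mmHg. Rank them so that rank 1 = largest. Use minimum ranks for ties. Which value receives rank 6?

143

Sorted (descending): 167, 167, 166, 154, 145, 143, 129, 128
The 2 values of 167 occupy positions 1–2 → each gets rank 1.
Rank 6 → value 143.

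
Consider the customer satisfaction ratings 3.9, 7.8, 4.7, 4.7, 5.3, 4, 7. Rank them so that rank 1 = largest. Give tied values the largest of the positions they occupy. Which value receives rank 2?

Sorted (descending): 7.8, 7, 5.3, 4.7, 4.7, 4, 3.9
The 2 values of 4.7 occupy positions 4–5 → each gets rank 5.
Rank 2 → value 7.

7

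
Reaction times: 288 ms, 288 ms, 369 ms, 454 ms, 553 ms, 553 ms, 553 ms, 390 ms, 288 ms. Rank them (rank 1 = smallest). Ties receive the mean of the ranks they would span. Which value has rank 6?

Sorted (ascending): 288, 288, 288, 369, 390, 454, 553, 553, 553
The 3 values of 288 occupy positions 1–3 → average rank 2.
The 3 values of 553 occupy positions 7–9 → average rank 8.
Rank 6 → value 454.

454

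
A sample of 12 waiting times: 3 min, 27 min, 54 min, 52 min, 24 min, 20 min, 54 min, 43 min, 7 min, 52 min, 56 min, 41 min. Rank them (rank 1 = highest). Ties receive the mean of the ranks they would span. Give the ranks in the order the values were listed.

12, 8, 2.5, 4.5, 9, 10, 2.5, 6, 11, 4.5, 1, 7

Sorted (descending): 56, 54, 54, 52, 52, 43, 41, 27, 24, 20, 7, 3
The 2 values of 54 occupy positions 2–3 → average rank (2+3)/2 = 2.5.
The 2 values of 52 occupy positions 4–5 → average rank (4+5)/2 = 4.5.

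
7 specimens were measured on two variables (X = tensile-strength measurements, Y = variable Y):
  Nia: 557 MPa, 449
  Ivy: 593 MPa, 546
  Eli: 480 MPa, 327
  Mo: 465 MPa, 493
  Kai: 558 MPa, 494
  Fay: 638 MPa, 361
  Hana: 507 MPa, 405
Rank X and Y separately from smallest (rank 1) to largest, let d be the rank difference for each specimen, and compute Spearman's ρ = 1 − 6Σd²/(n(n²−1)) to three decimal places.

Ranks of variable 1: 4, 6, 2, 1, 5, 7, 3
Ranks of variable 2: 4, 7, 1, 5, 6, 2, 3
d = r₁ − r₂: 0, -1, 1, -4, -1, 5, 0
d²: 0, 1, 1, 16, 1, 25, 0; Σd² = 44
ρ = 1 − 6·44/(7·48) = 1 − 264/336 = 0.214

0.214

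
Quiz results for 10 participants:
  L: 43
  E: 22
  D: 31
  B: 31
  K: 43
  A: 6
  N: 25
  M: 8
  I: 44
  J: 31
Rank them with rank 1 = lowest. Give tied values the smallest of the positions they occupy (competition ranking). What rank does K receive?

8

Sorted (ascending): 6, 8, 22, 25, 31, 31, 31, 43, 43, 44
The 3 values of 31 occupy positions 5–7 → each gets rank 5.
The 2 values of 43 occupy positions 8–9 → each gets rank 8.
K has value 43 → rank 8.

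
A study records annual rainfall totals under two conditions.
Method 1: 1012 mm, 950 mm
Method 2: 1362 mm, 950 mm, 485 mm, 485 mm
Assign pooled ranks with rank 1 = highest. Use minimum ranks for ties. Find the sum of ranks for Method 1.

5

Sorted (descending): 1362, 1012, 950, 950, 485, 485
The 2 values of 950 occupy positions 3–4 → each gets rank 3.
The 2 values of 485 occupy positions 5–6 → each gets rank 5.
Method 1 values → pooled ranks: 1012→2, 950→3
Rank sum = 2 + 3 = 5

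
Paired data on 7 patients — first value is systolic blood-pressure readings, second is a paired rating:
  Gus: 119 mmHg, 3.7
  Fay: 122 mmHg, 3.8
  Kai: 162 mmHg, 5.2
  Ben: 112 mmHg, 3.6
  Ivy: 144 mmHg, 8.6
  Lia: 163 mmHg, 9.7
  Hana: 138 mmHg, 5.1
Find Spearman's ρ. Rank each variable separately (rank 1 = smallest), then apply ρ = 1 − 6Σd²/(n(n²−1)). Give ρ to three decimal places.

0.964

Ranks of variable 1: 2, 3, 6, 1, 5, 7, 4
Ranks of variable 2: 2, 3, 5, 1, 6, 7, 4
d = r₁ − r₂: 0, 0, 1, 0, -1, 0, 0
d²: 0, 0, 1, 0, 1, 0, 0; Σd² = 2
ρ = 1 − 6·2/(7·48) = 1 − 12/336 = 0.964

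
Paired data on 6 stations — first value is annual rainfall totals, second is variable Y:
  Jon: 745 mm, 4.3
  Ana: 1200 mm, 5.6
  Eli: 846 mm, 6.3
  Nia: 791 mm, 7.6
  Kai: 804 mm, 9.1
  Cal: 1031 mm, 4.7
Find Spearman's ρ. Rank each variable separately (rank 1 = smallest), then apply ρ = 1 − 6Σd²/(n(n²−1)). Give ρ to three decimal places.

Ranks of variable 1: 1, 6, 4, 2, 3, 5
Ranks of variable 2: 1, 3, 4, 5, 6, 2
d = r₁ − r₂: 0, 3, 0, -3, -3, 3
d²: 0, 9, 0, 9, 9, 9; Σd² = 36
ρ = 1 − 6·36/(6·35) = 1 − 216/210 = -0.029

-0.029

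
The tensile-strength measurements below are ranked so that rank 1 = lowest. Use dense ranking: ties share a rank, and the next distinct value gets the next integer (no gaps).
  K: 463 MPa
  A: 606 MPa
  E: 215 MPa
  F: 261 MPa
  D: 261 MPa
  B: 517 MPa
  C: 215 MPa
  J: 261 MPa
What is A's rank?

Sorted (ascending): 215, 215, 261, 261, 261, 463, 517, 606
The 2 values of 215 share dense rank 1.
The 3 values of 261 share dense rank 2.
Remaining distinct values take the next consecutive integers.
A has value 606 MPa → rank 5.

5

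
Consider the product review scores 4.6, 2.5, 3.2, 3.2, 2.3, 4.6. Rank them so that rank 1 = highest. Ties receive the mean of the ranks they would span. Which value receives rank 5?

2.5

Sorted (descending): 4.6, 4.6, 3.2, 3.2, 2.5, 2.3
The 2 values of 4.6 occupy positions 1–2 → average rank (1+2)/2 = 1.5.
The 2 values of 3.2 occupy positions 3–4 → average rank (3+4)/2 = 3.5.
Rank 5 → value 2.5.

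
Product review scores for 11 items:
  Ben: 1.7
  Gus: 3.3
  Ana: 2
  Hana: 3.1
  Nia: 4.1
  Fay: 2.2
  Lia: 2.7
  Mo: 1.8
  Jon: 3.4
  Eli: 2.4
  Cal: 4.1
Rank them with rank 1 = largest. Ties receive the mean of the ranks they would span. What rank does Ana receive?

9

Sorted (descending): 4.1, 4.1, 3.4, 3.3, 3.1, 2.7, 2.4, 2.2, 2, 1.8, 1.7
The 2 values of 4.1 occupy positions 1–2 → average rank (1+2)/2 = 1.5.
Ana has value 2 → rank 9.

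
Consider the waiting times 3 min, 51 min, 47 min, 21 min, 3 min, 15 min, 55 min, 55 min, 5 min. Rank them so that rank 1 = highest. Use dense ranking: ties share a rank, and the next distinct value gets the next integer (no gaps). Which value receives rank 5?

Sorted (descending): 55, 55, 51, 47, 21, 15, 5, 3, 3
The 2 values of 55 share dense rank 1.
The 2 values of 3 share dense rank 7.
Remaining distinct values take the next consecutive integers.
Rank 5 → value 15.

15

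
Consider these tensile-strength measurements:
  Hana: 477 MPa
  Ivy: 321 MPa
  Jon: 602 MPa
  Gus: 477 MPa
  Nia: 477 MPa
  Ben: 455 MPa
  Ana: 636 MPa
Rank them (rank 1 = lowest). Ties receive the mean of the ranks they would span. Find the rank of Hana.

4

Sorted (ascending): 321, 455, 477, 477, 477, 602, 636
The 3 values of 477 occupy positions 3–5 → average rank 4.
Hana has value 477 MPa → rank 4.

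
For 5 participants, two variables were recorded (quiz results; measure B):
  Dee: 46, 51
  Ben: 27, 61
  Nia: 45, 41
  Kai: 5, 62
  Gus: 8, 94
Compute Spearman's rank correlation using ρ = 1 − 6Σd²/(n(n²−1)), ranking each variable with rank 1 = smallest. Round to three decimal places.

-0.800

Ranks of variable 1: 5, 3, 4, 1, 2
Ranks of variable 2: 2, 3, 1, 4, 5
d = r₁ − r₂: 3, 0, 3, -3, -3
d²: 9, 0, 9, 9, 9; Σd² = 36
ρ = 1 − 6·36/(5·24) = 1 − 216/120 = -0.800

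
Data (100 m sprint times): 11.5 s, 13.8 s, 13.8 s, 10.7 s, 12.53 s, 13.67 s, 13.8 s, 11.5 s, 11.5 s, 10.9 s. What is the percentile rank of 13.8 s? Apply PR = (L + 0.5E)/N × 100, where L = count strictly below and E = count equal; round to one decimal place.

85.0

N = 10.
Strictly below 13.8: 7. Equal to 13.8: 3.
PR = (7 + 0.5·3)/10 × 100 = 85.0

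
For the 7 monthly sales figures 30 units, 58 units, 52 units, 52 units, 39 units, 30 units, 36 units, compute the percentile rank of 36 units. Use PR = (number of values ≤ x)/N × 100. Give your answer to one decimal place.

42.9

N = 7.
Strictly below 36: 2. Equal to 36: 1.
PR = 3/7 × 100 = 42.9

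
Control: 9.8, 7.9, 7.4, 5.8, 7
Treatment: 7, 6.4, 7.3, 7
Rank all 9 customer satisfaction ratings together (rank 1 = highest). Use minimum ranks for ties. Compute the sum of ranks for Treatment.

Sorted (descending): 9.8, 7.9, 7.4, 7.3, 7, 7, 7, 6.4, 5.8
The 3 values of 7 occupy positions 5–7 → each gets rank 5.
Treatment values → pooled ranks: 7→5, 6.4→8, 7.3→4, 7→5
Rank sum = 5 + 8 + 4 + 5 = 22

22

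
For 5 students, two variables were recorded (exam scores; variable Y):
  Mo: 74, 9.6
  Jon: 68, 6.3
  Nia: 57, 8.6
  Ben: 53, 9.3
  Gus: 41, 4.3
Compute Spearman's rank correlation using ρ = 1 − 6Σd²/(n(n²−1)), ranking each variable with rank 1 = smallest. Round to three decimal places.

Ranks of variable 1: 5, 4, 3, 2, 1
Ranks of variable 2: 5, 2, 3, 4, 1
d = r₁ − r₂: 0, 2, 0, -2, 0
d²: 0, 4, 0, 4, 0; Σd² = 8
ρ = 1 − 6·8/(5·24) = 1 − 48/120 = 0.600

0.600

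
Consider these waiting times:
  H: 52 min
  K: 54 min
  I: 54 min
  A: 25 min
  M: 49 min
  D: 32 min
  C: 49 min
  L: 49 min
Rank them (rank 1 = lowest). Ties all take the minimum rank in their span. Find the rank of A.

Sorted (ascending): 25, 32, 49, 49, 49, 52, 54, 54
The 3 values of 49 occupy positions 3–5 → each gets rank 3.
The 2 values of 54 occupy positions 7–8 → each gets rank 7.
A has value 25 min → rank 1.

1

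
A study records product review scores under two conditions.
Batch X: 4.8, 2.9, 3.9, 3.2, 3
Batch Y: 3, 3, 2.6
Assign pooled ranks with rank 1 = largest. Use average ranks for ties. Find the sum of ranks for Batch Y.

18

Sorted (descending): 4.8, 3.9, 3.2, 3, 3, 3, 2.9, 2.6
The 3 values of 3 occupy positions 4–6 → average rank 5.
Batch Y values → pooled ranks: 3→5, 3→5, 2.6→8
Rank sum = 5 + 5 + 8 = 18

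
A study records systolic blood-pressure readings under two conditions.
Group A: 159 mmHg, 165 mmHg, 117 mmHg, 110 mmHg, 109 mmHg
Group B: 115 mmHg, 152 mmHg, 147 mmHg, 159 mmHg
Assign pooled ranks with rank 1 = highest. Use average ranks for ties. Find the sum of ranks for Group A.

Sorted (descending): 165, 159, 159, 152, 147, 117, 115, 110, 109
The 2 values of 159 occupy positions 2–3 → average rank (2+3)/2 = 2.5.
Group A values → pooled ranks: 159→2.5, 165→1, 117→6, 110→8, 109→9
Rank sum = 2.5 + 1 + 6 + 8 + 9 = 26.5

26.5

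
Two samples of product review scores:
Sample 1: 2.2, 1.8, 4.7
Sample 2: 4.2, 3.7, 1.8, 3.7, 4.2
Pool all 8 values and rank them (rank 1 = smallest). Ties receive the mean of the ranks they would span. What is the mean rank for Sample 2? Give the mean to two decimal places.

Sorted (ascending): 1.8, 1.8, 2.2, 3.7, 3.7, 4.2, 4.2, 4.7
The 2 values of 1.8 occupy positions 1–2 → average rank (1+2)/2 = 1.5.
The 2 values of 3.7 occupy positions 4–5 → average rank (4+5)/2 = 4.5.
The 2 values of 4.2 occupy positions 6–7 → average rank (6+7)/2 = 6.5.
Sample 2 values → pooled ranks: 4.2→6.5, 3.7→4.5, 1.8→1.5, 3.7→4.5, 4.2→6.5
Mean rank = (6.5 + 4.5 + 1.5 + 4.5 + 6.5) / 5 = 4.70

4.70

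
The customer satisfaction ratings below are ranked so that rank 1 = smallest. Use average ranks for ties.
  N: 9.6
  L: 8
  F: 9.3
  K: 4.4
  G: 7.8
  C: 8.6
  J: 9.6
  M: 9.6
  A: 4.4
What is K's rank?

1.5

Sorted (ascending): 4.4, 4.4, 7.8, 8, 8.6, 9.3, 9.6, 9.6, 9.6
The 2 values of 4.4 occupy positions 1–2 → average rank (1+2)/2 = 1.5.
The 3 values of 9.6 occupy positions 7–9 → average rank 8.
K has value 4.4 → rank 1.5.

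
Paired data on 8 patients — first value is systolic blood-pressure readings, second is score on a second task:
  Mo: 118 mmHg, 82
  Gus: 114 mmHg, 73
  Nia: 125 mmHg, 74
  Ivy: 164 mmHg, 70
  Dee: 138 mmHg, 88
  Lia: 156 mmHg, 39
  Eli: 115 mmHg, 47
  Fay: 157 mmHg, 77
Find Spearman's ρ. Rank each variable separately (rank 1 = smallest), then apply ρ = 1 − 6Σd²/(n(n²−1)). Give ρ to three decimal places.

-0.024

Ranks of variable 1: 3, 1, 4, 8, 5, 6, 2, 7
Ranks of variable 2: 7, 4, 5, 3, 8, 1, 2, 6
d = r₁ − r₂: -4, -3, -1, 5, -3, 5, 0, 1
d²: 16, 9, 1, 25, 9, 25, 0, 1; Σd² = 86
ρ = 1 − 6·86/(8·63) = 1 − 516/504 = -0.024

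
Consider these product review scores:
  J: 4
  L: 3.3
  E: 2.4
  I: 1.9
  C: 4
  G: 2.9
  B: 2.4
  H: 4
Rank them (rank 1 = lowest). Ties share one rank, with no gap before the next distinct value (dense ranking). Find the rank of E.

Sorted (ascending): 1.9, 2.4, 2.4, 2.9, 3.3, 4, 4, 4
The 2 values of 2.4 share dense rank 2.
The 3 values of 4 share dense rank 5.
Remaining distinct values take the next consecutive integers.
E has value 2.4 → rank 2.

2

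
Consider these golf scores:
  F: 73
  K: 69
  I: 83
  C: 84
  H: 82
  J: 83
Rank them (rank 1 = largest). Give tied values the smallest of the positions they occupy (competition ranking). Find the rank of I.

2

Sorted (descending): 84, 83, 83, 82, 73, 69
The 2 values of 83 occupy positions 2–3 → each gets rank 2.
I has value 83 → rank 2.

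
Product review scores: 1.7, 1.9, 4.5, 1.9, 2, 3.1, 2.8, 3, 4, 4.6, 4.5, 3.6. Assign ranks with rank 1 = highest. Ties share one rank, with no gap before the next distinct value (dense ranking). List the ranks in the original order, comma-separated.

10, 9, 2, 9, 8, 5, 7, 6, 3, 1, 2, 4

Sorted (descending): 4.6, 4.5, 4.5, 4, 3.6, 3.1, 3, 2.8, 2, 1.9, 1.9, 1.7
The 2 values of 4.5 share dense rank 2.
The 2 values of 1.9 share dense rank 9.
Remaining distinct values take the next consecutive integers.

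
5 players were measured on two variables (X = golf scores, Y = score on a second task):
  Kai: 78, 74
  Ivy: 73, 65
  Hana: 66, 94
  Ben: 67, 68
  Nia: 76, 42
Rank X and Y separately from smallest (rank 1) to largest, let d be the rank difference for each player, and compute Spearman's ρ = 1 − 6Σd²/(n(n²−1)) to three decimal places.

-0.400

Ranks of variable 1: 5, 3, 1, 2, 4
Ranks of variable 2: 4, 2, 5, 3, 1
d = r₁ − r₂: 1, 1, -4, -1, 3
d²: 1, 1, 16, 1, 9; Σd² = 28
ρ = 1 − 6·28/(5·24) = 1 − 168/120 = -0.400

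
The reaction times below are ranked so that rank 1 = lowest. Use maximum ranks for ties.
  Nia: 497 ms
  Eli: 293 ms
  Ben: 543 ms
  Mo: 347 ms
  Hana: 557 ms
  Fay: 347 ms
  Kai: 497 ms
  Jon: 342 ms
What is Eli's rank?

Sorted (ascending): 293, 342, 347, 347, 497, 497, 543, 557
The 2 values of 347 occupy positions 3–4 → each gets rank 4.
The 2 values of 497 occupy positions 5–6 → each gets rank 6.
Eli has value 293 ms → rank 1.

1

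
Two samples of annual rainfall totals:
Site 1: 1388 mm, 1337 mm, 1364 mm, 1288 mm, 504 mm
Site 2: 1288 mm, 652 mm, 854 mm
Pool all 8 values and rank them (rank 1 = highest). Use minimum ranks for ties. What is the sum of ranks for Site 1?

18

Sorted (descending): 1388, 1364, 1337, 1288, 1288, 854, 652, 504
The 2 values of 1288 occupy positions 4–5 → each gets rank 4.
Site 1 values → pooled ranks: 1388→1, 1337→3, 1364→2, 1288→4, 504→8
Rank sum = 1 + 3 + 2 + 4 + 8 = 18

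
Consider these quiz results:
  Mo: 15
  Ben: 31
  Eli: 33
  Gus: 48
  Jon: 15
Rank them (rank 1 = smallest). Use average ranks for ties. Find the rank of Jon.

Sorted (ascending): 15, 15, 31, 33, 48
The 2 values of 15 occupy positions 1–2 → average rank (1+2)/2 = 1.5.
Jon has value 15 → rank 1.5.

1.5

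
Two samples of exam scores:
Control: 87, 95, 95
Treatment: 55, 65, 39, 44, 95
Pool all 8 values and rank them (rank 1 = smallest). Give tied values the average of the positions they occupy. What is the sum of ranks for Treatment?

Sorted (ascending): 39, 44, 55, 65, 87, 95, 95, 95
The 3 values of 95 occupy positions 6–8 → average rank 7.
Treatment values → pooled ranks: 55→3, 65→4, 39→1, 44→2, 95→7
Rank sum = 3 + 4 + 1 + 2 + 7 = 17

17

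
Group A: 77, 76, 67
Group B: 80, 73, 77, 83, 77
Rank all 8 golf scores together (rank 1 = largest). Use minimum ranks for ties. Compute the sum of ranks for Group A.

17

Sorted (descending): 83, 80, 77, 77, 77, 76, 73, 67
The 3 values of 77 occupy positions 3–5 → each gets rank 3.
Group A values → pooled ranks: 77→3, 76→6, 67→8
Rank sum = 3 + 6 + 8 = 17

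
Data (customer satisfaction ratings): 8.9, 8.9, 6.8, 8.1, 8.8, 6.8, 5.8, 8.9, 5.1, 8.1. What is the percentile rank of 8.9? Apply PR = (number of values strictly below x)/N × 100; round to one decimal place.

70.0

N = 10.
Strictly below 8.9: 7. Equal to 8.9: 3.
PR = 7/10 × 100 = 70.0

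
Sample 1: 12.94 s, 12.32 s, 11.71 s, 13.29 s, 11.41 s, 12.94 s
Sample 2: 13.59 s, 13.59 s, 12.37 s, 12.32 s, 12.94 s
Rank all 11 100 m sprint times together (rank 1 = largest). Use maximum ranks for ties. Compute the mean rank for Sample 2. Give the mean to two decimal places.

Sorted (descending): 13.59, 13.59, 13.29, 12.94, 12.94, 12.94, 12.37, 12.32, 12.32, 11.71, 11.41
The 2 values of 13.59 occupy positions 1–2 → each gets rank 2.
The 3 values of 12.94 occupy positions 4–6 → each gets rank 6.
The 2 values of 12.32 occupy positions 8–9 → each gets rank 9.
Sample 2 values → pooled ranks: 13.59→2, 13.59→2, 12.37→7, 12.32→9, 12.94→6
Mean rank = (2 + 2 + 7 + 9 + 6) / 5 = 5.20

5.20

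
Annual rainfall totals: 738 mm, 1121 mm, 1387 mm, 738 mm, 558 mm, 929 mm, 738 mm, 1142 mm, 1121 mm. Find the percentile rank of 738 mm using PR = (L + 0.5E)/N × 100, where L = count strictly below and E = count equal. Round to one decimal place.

N = 9.
Strictly below 738: 1. Equal to 738: 3.
PR = (1 + 0.5·3)/9 × 100 = 27.8

27.8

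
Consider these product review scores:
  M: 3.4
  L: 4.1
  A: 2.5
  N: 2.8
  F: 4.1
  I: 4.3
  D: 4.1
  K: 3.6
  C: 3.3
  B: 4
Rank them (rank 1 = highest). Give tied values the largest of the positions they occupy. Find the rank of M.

Sorted (descending): 4.3, 4.1, 4.1, 4.1, 4, 3.6, 3.4, 3.3, 2.8, 2.5
The 3 values of 4.1 occupy positions 2–4 → each gets rank 4.
M has value 3.4 → rank 7.

7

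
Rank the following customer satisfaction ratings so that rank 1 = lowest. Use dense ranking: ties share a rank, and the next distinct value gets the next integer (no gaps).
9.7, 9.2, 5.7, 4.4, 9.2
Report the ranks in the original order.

4, 3, 2, 1, 3

Sorted (ascending): 4.4, 5.7, 9.2, 9.2, 9.7
The 2 values of 9.2 share dense rank 3.
Remaining distinct values take the next consecutive integers.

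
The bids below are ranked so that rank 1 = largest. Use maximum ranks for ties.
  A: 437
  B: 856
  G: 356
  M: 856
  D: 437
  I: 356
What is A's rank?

4

Sorted (descending): 856, 856, 437, 437, 356, 356
The 2 values of 856 occupy positions 1–2 → each gets rank 2.
The 2 values of 437 occupy positions 3–4 → each gets rank 4.
The 2 values of 356 occupy positions 5–6 → each gets rank 6.
A has value 437 → rank 4.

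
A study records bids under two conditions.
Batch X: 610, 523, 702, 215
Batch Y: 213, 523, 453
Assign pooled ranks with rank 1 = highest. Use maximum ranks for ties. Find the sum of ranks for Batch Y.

16

Sorted (descending): 702, 610, 523, 523, 453, 215, 213
The 2 values of 523 occupy positions 3–4 → each gets rank 4.
Batch Y values → pooled ranks: 213→7, 523→4, 453→5
Rank sum = 7 + 4 + 5 = 16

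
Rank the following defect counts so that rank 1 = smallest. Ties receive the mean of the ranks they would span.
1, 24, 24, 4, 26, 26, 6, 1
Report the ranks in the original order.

Sorted (ascending): 1, 1, 4, 6, 24, 24, 26, 26
The 2 values of 1 occupy positions 1–2 → average rank (1+2)/2 = 1.5.
The 2 values of 24 occupy positions 5–6 → average rank (5+6)/2 = 5.5.
The 2 values of 26 occupy positions 7–8 → average rank (7+8)/2 = 7.5.

1.5, 5.5, 5.5, 3, 7.5, 7.5, 4, 1.5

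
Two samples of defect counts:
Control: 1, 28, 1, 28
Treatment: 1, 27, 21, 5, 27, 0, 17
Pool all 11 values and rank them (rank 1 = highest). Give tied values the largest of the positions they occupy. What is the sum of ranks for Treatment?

47

Sorted (descending): 28, 28, 27, 27, 21, 17, 5, 1, 1, 1, 0
The 2 values of 28 occupy positions 1–2 → each gets rank 2.
The 2 values of 27 occupy positions 3–4 → each gets rank 4.
The 3 values of 1 occupy positions 8–10 → each gets rank 10.
Treatment values → pooled ranks: 1→10, 27→4, 21→5, 5→7, 27→4, 0→11, 17→6
Rank sum = 10 + 4 + 5 + 7 + 4 + 11 + 6 = 47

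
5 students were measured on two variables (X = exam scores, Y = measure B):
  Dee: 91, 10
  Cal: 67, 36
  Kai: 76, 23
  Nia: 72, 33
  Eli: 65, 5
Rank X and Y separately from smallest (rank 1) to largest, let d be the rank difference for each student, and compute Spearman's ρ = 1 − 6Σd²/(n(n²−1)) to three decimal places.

Ranks of variable 1: 5, 2, 4, 3, 1
Ranks of variable 2: 2, 5, 3, 4, 1
d = r₁ − r₂: 3, -3, 1, -1, 0
d²: 9, 9, 1, 1, 0; Σd² = 20
ρ = 1 − 6·20/(5·24) = 1 − 120/120 = 0.000

0.000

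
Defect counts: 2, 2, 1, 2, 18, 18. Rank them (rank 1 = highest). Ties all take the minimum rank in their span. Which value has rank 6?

1

Sorted (descending): 18, 18, 2, 2, 2, 1
The 2 values of 18 occupy positions 1–2 → each gets rank 1.
The 3 values of 2 occupy positions 3–5 → each gets rank 3.
Rank 6 → value 1.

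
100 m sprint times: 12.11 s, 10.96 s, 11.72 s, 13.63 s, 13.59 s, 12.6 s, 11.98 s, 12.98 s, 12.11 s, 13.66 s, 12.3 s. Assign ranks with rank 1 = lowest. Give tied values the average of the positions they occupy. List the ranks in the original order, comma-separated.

4.5, 1, 2, 10, 9, 7, 3, 8, 4.5, 11, 6

Sorted (ascending): 10.96, 11.72, 11.98, 12.11, 12.11, 12.3, 12.6, 12.98, 13.59, 13.63, 13.66
The 2 values of 12.11 occupy positions 4–5 → average rank (4+5)/2 = 4.5.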